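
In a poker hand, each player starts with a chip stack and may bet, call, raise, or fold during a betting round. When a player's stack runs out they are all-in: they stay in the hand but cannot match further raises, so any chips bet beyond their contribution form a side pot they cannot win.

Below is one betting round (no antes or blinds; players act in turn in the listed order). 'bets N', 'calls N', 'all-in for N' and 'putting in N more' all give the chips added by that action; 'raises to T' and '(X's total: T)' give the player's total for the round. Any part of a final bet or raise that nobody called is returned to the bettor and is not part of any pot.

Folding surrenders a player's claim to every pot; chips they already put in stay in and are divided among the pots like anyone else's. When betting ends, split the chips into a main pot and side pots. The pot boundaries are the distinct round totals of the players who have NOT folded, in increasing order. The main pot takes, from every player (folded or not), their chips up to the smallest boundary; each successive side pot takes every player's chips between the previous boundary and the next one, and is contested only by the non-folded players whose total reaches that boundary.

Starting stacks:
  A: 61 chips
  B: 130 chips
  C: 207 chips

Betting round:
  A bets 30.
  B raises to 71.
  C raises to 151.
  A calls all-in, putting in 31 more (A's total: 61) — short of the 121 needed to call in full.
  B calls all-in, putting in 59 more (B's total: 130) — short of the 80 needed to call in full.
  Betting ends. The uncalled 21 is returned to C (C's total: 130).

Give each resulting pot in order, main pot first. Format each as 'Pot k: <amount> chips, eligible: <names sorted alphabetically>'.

Pot 1: 183 chips, eligible: A, B, C
Pot 2: 138 chips, eligible: B, C

Derivation:
Contributions (after 21 returned to C): A=61, B=130, C=130
Pot levels (distinct totals of non-folded players): 61, 130
Layer 1-61: 61 each from A, B, C = 61*3 = 183 chips; eligible A, B, C
Layer 62-130: 69 each from B, C = 69*2 = 138 chips; eligible B, C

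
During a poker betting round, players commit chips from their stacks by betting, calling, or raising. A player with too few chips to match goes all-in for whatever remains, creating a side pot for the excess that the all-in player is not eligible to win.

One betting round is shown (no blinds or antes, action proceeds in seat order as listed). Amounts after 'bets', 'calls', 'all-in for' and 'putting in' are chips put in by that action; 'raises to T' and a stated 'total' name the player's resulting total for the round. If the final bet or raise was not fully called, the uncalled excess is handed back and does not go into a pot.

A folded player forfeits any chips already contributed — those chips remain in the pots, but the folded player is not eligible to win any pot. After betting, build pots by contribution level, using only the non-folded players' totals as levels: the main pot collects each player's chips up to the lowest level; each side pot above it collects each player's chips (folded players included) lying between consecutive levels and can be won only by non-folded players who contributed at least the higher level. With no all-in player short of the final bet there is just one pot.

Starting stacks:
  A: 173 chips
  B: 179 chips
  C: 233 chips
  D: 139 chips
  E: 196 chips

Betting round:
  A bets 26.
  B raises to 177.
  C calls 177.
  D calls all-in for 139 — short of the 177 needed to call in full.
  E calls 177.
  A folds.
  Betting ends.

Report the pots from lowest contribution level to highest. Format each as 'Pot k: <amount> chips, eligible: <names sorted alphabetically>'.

Pot 1: 582 chips, eligible: B, C, D, E
Pot 2: 114 chips, eligible: B, C, E

Derivation:
Contributions: A=26, B=177, C=177, D=139, E=177
Folded: A
Pot levels (distinct totals of non-folded players): 139, 177
Layer 1-139: A 26 + B 139 + C 139 + D 139 + E 139 = 582 chips; eligible B, C, D, E
Layer 140-177: 38 each from B, C, E = 38*3 = 114 chips; eligible B, C, E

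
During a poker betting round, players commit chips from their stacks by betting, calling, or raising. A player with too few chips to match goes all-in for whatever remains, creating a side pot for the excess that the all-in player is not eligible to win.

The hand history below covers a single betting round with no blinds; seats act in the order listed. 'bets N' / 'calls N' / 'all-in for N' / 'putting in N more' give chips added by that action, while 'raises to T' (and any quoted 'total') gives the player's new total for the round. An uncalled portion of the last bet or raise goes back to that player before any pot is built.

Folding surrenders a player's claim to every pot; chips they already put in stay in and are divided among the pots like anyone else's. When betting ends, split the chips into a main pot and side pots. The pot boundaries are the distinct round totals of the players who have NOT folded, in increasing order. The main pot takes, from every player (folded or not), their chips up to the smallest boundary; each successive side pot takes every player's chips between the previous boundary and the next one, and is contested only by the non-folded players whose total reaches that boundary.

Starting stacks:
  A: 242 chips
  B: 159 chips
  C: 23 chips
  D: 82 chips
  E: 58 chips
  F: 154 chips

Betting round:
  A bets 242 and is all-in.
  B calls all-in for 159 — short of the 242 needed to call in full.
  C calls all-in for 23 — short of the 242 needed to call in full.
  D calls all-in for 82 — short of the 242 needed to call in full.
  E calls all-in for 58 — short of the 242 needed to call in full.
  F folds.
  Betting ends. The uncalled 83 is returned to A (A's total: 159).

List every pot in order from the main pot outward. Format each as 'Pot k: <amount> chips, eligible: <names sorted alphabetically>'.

Pot 1: 115 chips, eligible: A, B, C, D, E
Pot 2: 140 chips, eligible: A, B, D, E
Pot 3: 72 chips, eligible: A, B, D
Pot 4: 154 chips, eligible: A, B

Derivation:
Contributions (after 83 returned to A): A=159, B=159, C=23, D=82, E=58
Folded: F
Pot levels (distinct totals of non-folded players): 23, 58, 82, 159
Layer 1-23: 23 each from A, B, C, D, E = 23*5 = 115 chips; eligible A, B, C, D, E
Layer 24-58: 35 each from A, B, D, E = 35*4 = 140 chips; eligible A, B, D, E
Layer 59-82: 24 each from A, B, D = 24*3 = 72 chips; eligible A, B, D
Layer 83-159: 77 each from A, B = 77*2 = 154 chips; eligible A, B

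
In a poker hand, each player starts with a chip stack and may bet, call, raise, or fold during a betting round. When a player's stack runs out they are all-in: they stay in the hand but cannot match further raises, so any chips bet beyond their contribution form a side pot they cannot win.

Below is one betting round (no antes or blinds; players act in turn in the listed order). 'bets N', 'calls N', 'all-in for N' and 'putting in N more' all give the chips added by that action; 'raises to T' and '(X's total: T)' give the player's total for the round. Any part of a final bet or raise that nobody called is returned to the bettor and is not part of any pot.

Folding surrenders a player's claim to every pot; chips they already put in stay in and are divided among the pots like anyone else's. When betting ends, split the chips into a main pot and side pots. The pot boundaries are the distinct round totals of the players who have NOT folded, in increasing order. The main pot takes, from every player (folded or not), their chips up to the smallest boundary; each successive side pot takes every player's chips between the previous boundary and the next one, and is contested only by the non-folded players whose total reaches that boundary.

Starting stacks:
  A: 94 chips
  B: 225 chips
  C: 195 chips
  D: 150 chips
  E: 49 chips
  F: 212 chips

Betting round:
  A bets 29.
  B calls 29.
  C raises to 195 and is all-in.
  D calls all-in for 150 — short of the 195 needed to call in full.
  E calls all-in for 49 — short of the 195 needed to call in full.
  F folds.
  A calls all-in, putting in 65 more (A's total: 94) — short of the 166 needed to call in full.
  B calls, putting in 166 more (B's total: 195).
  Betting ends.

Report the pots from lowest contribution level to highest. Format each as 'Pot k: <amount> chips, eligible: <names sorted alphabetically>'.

Contributions: A=94, B=195, C=195, D=150, E=49
Folded: F
Pot levels (distinct totals of non-folded players): 49, 94, 150, 195
Layer 1-49: 49 each from A, B, C, D, E = 49*5 = 245 chips; eligible A, B, C, D, E
Layer 50-94: 45 each from A, B, C, D = 45*4 = 180 chips; eligible A, B, C, D
Layer 95-150: 56 each from B, C, D = 56*3 = 168 chips; eligible B, C, D
Layer 151-195: 45 each from B, C = 45*2 = 90 chips; eligible B, C

Pot 1: 245 chips, eligible: A, B, C, D, E
Pot 2: 180 chips, eligible: A, B, C, D
Pot 3: 168 chips, eligible: B, C, D
Pot 4: 90 chips, eligible: B, C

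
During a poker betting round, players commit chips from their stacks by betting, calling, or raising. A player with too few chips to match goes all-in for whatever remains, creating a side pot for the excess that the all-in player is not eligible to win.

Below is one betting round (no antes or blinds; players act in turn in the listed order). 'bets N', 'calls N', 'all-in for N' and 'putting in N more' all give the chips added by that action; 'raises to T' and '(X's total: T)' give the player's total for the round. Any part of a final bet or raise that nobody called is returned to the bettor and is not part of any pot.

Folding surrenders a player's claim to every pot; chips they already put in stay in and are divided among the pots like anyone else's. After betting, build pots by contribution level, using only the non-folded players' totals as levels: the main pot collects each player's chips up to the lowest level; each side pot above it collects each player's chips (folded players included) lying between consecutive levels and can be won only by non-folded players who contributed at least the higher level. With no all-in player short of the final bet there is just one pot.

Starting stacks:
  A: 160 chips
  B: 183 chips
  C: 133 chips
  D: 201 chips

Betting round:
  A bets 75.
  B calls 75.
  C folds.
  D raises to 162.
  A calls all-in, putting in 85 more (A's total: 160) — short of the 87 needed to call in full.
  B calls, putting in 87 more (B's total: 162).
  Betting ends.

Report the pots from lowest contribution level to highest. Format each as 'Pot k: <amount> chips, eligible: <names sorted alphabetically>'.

Contributions: A=160, B=162, D=162
Folded: C
Pot levels (distinct totals of non-folded players): 160, 162
Layer 1-160: 160 each from A, B, D = 160*3 = 480 chips; eligible A, B, D
Layer 161-162: 2 each from B, D = 2*2 = 4 chips; eligible B, D

Pot 1: 480 chips, eligible: A, B, D
Pot 2: 4 chips, eligible: B, D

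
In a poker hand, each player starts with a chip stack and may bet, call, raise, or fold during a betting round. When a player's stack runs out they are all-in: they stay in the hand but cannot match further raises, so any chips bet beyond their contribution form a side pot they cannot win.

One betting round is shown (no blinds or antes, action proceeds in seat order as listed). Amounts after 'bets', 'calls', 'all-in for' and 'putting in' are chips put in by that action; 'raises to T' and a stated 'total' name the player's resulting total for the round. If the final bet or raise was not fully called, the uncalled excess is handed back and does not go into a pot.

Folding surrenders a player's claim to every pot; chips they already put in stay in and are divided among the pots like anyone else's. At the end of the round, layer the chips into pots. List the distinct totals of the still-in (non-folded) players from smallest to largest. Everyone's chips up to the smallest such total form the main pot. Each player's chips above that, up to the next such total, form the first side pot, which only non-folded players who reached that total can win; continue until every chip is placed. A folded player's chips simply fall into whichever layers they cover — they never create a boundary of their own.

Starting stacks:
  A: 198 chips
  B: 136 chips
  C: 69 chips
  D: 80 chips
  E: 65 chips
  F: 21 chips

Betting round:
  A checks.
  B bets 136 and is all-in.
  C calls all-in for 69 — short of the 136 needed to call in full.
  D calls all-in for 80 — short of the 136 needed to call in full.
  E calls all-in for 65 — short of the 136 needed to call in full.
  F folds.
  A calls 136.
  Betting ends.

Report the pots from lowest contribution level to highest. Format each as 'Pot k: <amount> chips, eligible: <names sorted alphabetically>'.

Contributions: A=136, B=136, C=69, D=80, E=65
Folded: F
Pot levels (distinct totals of non-folded players): 65, 69, 80, 136
Layer 1-65: 65 each from A, B, C, D, E = 65*5 = 325 chips; eligible A, B, C, D, E
Layer 66-69: 4 each from A, B, C, D = 4*4 = 16 chips; eligible A, B, C, D
Layer 70-80: 11 each from A, B, D = 11*3 = 33 chips; eligible A, B, D
Layer 81-136: 56 each from A, B = 56*2 = 112 chips; eligible A, B

Pot 1: 325 chips, eligible: A, B, C, D, E
Pot 2: 16 chips, eligible: A, B, C, D
Pot 3: 33 chips, eligible: A, B, D
Pot 4: 112 chips, eligible: A, B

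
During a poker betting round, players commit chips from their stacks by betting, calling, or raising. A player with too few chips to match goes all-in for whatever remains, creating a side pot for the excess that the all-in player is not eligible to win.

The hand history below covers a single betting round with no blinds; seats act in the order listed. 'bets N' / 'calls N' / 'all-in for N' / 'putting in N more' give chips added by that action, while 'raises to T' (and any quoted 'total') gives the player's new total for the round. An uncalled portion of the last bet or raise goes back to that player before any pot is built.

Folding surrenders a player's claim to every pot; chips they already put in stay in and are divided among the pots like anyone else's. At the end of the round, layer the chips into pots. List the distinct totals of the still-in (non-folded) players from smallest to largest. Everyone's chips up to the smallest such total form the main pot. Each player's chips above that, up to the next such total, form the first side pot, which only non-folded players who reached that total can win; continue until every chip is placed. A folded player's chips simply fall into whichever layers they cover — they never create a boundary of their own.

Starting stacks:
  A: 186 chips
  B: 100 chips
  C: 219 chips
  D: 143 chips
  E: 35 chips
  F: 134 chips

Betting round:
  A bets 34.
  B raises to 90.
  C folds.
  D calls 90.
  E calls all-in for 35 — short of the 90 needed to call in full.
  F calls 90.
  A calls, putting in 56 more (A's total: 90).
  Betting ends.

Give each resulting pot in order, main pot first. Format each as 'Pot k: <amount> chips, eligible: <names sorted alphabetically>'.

Pot 1: 175 chips, eligible: A, B, D, E, F
Pot 2: 220 chips, eligible: A, B, D, F

Derivation:
Contributions: A=90, B=90, D=90, E=35, F=90
Folded: C
Pot levels (distinct totals of non-folded players): 35, 90
Layer 1-35: 35 each from A, B, D, E, F = 35*5 = 175 chips; eligible A, B, D, E, F
Layer 36-90: 55 each from A, B, D, F = 55*4 = 220 chips; eligible A, B, D, F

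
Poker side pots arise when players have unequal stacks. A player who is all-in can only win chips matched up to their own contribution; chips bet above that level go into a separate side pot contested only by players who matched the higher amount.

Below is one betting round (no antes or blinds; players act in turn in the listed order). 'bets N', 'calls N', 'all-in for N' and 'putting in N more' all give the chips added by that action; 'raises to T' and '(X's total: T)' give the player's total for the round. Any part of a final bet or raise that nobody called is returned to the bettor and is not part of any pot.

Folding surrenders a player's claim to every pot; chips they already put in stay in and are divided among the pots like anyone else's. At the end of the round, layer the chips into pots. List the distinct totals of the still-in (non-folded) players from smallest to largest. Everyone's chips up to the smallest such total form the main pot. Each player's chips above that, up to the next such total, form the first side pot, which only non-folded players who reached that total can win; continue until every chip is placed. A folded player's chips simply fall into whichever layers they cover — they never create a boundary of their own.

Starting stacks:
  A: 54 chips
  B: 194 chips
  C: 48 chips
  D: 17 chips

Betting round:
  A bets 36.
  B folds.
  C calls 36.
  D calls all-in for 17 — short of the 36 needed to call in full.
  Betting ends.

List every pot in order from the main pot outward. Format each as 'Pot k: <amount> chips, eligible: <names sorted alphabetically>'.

Pot 1: 51 chips, eligible: A, C, D
Pot 2: 38 chips, eligible: A, C

Derivation:
Contributions: A=36, C=36, D=17
Folded: B
Pot levels (distinct totals of non-folded players): 17, 36
Layer 1-17: 17 each from A, C, D = 17*3 = 51 chips; eligible A, C, D
Layer 18-36: 19 each from A, C = 19*2 = 38 chips; eligible A, C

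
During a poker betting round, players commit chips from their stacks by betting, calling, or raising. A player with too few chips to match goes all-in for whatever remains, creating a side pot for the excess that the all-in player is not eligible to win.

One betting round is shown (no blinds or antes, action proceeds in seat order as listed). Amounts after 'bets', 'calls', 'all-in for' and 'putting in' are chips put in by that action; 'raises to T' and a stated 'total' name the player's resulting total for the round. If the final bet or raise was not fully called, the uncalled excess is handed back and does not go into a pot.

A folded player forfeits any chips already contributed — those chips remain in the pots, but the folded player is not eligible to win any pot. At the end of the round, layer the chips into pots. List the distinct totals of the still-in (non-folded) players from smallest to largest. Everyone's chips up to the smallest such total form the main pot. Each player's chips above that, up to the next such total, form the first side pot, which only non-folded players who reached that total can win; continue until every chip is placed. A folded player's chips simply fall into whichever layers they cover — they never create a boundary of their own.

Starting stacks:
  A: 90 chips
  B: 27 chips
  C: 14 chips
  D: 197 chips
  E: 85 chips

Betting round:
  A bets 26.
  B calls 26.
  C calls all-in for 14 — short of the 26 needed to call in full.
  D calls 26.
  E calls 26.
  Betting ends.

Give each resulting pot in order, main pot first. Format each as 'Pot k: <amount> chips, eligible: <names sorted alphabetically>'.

Pot 1: 70 chips, eligible: A, B, C, D, E
Pot 2: 48 chips, eligible: A, B, D, E

Derivation:
Contributions: A=26, B=26, C=14, D=26, E=26
Pot levels (distinct totals of non-folded players): 14, 26
Layer 1-14: 14 each from A, B, C, D, E = 14*5 = 70 chips; eligible A, B, C, D, E
Layer 15-26: 12 each from A, B, D, E = 12*4 = 48 chips; eligible A, B, D, E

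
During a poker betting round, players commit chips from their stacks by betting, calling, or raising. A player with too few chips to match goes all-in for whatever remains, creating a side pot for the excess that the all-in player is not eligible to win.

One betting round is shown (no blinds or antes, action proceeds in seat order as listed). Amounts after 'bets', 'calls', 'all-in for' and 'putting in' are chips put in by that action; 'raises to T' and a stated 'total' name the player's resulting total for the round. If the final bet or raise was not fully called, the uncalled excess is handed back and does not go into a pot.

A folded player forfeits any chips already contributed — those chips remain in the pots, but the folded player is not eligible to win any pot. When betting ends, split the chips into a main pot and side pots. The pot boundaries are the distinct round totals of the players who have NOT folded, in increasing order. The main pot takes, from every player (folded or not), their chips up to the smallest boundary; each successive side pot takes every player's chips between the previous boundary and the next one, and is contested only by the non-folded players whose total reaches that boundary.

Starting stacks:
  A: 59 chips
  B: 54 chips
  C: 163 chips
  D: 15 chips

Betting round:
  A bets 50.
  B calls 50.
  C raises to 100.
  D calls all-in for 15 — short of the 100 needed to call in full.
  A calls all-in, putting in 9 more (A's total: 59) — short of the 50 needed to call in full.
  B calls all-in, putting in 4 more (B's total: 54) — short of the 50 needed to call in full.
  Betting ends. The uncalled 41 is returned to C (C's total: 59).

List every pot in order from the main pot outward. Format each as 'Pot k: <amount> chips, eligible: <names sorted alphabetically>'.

Pot 1: 60 chips, eligible: A, B, C, D
Pot 2: 117 chips, eligible: A, B, C
Pot 3: 10 chips, eligible: A, C

Derivation:
Contributions (after 41 returned to C): A=59, B=54, C=59, D=15
Pot levels (distinct totals of non-folded players): 15, 54, 59
Layer 1-15: 15 each from A, B, C, D = 15*4 = 60 chips; eligible A, B, C, D
Layer 16-54: 39 each from A, B, C = 39*3 = 117 chips; eligible A, B, C
Layer 55-59: 5 each from A, C = 5*2 = 10 chips; eligible A, C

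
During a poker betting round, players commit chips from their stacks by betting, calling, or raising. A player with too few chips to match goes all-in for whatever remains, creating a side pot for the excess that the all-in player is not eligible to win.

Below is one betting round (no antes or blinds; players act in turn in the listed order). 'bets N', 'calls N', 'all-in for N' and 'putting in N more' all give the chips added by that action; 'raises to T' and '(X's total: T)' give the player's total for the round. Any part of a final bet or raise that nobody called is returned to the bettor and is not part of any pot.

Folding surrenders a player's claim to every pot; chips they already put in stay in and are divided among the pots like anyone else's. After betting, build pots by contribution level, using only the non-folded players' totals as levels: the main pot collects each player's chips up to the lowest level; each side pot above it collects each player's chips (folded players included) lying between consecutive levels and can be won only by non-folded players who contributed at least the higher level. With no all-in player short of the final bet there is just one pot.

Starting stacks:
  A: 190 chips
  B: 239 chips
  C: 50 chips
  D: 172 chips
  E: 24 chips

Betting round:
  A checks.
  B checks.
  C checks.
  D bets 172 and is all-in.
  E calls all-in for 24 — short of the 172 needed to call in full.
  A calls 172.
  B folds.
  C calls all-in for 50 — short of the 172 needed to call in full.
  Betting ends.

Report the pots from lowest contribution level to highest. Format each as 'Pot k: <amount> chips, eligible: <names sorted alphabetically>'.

Contributions: A=172, C=50, D=172, E=24
Folded: B
Pot levels (distinct totals of non-folded players): 24, 50, 172
Layer 1-24: 24 each from A, C, D, E = 24*4 = 96 chips; eligible A, C, D, E
Layer 25-50: 26 each from A, C, D = 26*3 = 78 chips; eligible A, C, D
Layer 51-172: 122 each from A, D = 122*2 = 244 chips; eligible A, D

Pot 1: 96 chips, eligible: A, C, D, E
Pot 2: 78 chips, eligible: A, C, D
Pot 3: 244 chips, eligible: A, D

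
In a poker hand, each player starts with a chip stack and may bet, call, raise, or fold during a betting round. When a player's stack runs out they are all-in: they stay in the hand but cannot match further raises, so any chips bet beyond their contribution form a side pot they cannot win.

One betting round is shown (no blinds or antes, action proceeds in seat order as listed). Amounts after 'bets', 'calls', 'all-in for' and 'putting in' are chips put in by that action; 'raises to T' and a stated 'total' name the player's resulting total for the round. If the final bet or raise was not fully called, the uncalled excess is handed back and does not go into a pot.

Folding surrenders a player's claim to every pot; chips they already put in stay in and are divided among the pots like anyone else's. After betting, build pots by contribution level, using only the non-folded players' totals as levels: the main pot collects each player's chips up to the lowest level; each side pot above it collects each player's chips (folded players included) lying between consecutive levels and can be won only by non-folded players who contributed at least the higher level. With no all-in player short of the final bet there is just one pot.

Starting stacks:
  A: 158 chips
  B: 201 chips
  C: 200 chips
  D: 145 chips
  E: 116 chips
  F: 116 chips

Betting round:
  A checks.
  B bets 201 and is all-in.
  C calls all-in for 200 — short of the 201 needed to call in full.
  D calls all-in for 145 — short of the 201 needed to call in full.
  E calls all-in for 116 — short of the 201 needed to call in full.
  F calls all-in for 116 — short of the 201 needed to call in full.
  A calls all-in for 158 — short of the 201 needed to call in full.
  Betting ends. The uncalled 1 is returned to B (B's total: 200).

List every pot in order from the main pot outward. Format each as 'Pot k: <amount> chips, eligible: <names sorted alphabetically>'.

Contributions (after 1 returned to B): A=158, B=200, C=200, D=145, E=116, F=116
Pot levels (distinct totals of non-folded players): 116, 145, 158, 200
Layer 1-116: 116 each from A, B, C, D, E, F = 116*6 = 696 chips; eligible A, B, C, D, E, F
Layer 117-145: 29 each from A, B, C, D = 29*4 = 116 chips; eligible A, B, C, D
Layer 146-158: 13 each from A, B, C = 13*3 = 39 chips; eligible A, B, C
Layer 159-200: 42 each from B, C = 42*2 = 84 chips; eligible B, C

Pot 1: 696 chips, eligible: A, B, C, D, E, F
Pot 2: 116 chips, eligible: A, B, C, D
Pot 3: 39 chips, eligible: A, B, C
Pot 4: 84 chips, eligible: B, C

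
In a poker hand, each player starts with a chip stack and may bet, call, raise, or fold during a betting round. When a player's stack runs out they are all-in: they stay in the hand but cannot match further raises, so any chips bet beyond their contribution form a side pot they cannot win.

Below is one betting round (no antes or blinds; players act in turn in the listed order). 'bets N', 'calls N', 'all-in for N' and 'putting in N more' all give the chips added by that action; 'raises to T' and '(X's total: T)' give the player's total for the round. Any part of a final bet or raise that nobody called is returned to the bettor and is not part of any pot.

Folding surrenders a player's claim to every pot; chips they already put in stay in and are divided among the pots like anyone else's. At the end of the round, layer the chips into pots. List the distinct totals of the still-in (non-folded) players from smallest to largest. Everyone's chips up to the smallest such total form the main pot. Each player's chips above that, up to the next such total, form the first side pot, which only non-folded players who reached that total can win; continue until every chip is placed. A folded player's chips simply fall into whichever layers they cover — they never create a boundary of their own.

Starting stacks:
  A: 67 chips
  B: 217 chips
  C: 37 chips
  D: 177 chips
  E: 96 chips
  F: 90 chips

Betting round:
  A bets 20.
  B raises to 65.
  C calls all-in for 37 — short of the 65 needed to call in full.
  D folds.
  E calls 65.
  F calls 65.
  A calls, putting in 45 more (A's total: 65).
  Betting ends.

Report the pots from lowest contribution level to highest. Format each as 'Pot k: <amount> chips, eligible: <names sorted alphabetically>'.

Contributions: A=65, B=65, C=37, E=65, F=65
Folded: D
Pot levels (distinct totals of non-folded players): 37, 65
Layer 1-37: 37 each from A, B, C, E, F = 37*5 = 185 chips; eligible A, B, C, E, F
Layer 38-65: 28 each from A, B, E, F = 28*4 = 112 chips; eligible A, B, E, F

Pot 1: 185 chips, eligible: A, B, C, E, F
Pot 2: 112 chips, eligible: A, B, E, F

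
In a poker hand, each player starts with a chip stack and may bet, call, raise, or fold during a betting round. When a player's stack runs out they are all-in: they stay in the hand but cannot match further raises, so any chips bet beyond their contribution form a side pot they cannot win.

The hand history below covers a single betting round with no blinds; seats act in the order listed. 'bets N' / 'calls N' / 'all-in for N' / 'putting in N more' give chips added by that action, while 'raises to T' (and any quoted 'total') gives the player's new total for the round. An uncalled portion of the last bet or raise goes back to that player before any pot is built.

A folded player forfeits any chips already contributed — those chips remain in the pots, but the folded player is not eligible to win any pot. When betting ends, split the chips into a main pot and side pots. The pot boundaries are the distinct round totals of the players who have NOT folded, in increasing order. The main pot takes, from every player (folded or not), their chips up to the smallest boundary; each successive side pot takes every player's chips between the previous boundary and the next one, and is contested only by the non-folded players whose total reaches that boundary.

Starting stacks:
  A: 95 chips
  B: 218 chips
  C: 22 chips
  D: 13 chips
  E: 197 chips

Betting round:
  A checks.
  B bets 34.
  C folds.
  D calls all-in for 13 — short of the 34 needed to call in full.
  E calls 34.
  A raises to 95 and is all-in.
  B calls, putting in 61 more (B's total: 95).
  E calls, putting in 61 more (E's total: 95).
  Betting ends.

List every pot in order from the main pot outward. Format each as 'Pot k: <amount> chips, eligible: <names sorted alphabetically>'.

Pot 1: 52 chips, eligible: A, B, D, E
Pot 2: 246 chips, eligible: A, B, E

Derivation:
Contributions: A=95, B=95, D=13, E=95
Folded: C
Pot levels (distinct totals of non-folded players): 13, 95
Layer 1-13: 13 each from A, B, D, E = 13*4 = 52 chips; eligible A, B, D, E
Layer 14-95: 82 each from A, B, E = 82*3 = 246 chips; eligible A, B, E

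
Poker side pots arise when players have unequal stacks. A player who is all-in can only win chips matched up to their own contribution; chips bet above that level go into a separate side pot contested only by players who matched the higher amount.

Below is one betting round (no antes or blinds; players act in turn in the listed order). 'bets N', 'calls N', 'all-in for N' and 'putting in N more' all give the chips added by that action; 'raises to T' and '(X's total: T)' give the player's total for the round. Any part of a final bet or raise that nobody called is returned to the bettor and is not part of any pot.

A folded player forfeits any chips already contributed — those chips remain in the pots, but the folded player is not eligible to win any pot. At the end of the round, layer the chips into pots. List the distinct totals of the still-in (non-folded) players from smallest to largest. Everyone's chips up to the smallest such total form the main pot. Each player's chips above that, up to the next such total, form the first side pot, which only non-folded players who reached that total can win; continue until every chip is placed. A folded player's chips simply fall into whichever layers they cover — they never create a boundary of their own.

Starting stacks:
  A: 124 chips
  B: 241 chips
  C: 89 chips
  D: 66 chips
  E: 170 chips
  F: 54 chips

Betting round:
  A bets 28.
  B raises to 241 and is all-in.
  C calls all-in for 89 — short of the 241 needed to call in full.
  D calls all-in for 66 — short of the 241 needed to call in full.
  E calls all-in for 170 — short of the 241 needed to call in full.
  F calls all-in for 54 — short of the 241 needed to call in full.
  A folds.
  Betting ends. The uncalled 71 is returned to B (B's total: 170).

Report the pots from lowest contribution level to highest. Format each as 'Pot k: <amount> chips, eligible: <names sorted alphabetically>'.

Contributions (after 71 returned to B): A=28, B=170, C=89, D=66, E=170, F=54
Folded: A
Pot levels (distinct totals of non-folded players): 54, 66, 89, 170
Layer 1-54: A 28 + B 54 + C 54 + D 54 + E 54 + F 54 = 298 chips; eligible B, C, D, E, F
Layer 55-66: 12 each from B, C, D, E = 12*4 = 48 chips; eligible B, C, D, E
Layer 67-89: 23 each from B, C, E = 23*3 = 69 chips; eligible B, C, E
Layer 90-170: 81 each from B, E = 81*2 = 162 chips; eligible B, E

Pot 1: 298 chips, eligible: B, C, D, E, F
Pot 2: 48 chips, eligible: B, C, D, E
Pot 3: 69 chips, eligible: B, C, E
Pot 4: 162 chips, eligible: B, E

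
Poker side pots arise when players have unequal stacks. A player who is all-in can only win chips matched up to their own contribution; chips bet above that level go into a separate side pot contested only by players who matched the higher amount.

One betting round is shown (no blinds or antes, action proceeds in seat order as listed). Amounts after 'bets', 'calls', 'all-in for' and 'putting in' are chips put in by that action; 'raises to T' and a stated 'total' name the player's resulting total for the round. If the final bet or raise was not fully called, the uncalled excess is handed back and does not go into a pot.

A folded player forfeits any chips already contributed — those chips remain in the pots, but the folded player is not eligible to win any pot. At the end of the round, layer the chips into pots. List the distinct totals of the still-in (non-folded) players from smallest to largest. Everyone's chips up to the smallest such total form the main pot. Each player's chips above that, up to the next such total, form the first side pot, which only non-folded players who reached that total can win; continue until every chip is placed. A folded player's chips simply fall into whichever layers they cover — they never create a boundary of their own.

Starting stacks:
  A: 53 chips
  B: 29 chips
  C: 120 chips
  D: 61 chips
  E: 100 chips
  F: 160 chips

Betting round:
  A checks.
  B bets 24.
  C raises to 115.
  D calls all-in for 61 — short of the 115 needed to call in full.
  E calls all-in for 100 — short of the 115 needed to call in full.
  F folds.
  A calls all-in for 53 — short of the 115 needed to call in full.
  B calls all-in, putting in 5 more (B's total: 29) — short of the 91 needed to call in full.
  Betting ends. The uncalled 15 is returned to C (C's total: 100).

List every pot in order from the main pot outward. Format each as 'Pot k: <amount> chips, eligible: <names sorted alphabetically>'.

Pot 1: 145 chips, eligible: A, B, C, D, E
Pot 2: 96 chips, eligible: A, C, D, E
Pot 3: 24 chips, eligible: C, D, E
Pot 4: 78 chips, eligible: C, E

Derivation:
Contributions (after 15 returned to C): A=53, B=29, C=100, D=61, E=100
Folded: F
Pot levels (distinct totals of non-folded players): 29, 53, 61, 100
Layer 1-29: 29 each from A, B, C, D, E = 29*5 = 145 chips; eligible A, B, C, D, E
Layer 30-53: 24 each from A, C, D, E = 24*4 = 96 chips; eligible A, C, D, E
Layer 54-61: 8 each from C, D, E = 8*3 = 24 chips; eligible C, D, E
Layer 62-100: 39 each from C, E = 39*2 = 78 chips; eligible C, E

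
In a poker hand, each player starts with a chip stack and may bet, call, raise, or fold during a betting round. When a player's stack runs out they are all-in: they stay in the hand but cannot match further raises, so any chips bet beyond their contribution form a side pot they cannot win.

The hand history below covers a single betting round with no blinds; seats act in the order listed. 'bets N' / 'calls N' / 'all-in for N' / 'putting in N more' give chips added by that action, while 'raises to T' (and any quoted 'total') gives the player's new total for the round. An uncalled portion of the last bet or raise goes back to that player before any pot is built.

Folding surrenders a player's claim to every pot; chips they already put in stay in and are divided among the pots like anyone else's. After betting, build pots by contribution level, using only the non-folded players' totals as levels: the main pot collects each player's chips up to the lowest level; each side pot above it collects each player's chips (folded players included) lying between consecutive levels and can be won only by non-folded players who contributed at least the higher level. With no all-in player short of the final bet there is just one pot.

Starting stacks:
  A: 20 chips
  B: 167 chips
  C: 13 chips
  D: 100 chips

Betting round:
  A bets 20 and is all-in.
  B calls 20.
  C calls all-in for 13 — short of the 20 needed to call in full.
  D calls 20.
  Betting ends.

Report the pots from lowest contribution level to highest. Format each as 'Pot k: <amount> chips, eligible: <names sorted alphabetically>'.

Pot 1: 52 chips, eligible: A, B, C, D
Pot 2: 21 chips, eligible: A, B, D

Derivation:
Contributions: A=20, B=20, C=13, D=20
Pot levels (distinct totals of non-folded players): 13, 20
Layer 1-13: 13 each from A, B, C, D = 13*4 = 52 chips; eligible A, B, C, D
Layer 14-20: 7 each from A, B, D = 7*3 = 21 chips; eligible A, B, D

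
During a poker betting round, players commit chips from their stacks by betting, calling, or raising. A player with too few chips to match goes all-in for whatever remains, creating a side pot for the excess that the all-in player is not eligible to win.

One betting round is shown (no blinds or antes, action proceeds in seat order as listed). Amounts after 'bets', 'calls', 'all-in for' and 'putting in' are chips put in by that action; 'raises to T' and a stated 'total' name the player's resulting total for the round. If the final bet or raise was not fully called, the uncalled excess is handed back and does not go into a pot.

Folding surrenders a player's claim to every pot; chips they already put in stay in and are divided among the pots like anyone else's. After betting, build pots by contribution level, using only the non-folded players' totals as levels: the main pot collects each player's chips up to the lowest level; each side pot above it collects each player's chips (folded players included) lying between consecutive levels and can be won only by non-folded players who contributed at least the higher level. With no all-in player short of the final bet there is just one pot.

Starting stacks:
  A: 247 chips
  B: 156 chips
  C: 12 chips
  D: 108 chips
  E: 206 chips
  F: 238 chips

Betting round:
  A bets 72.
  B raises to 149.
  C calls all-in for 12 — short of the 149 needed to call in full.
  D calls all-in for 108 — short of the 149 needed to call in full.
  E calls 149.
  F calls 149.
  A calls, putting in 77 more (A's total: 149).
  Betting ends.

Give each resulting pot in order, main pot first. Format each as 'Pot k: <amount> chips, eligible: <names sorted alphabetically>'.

Contributions: A=149, B=149, C=12, D=108, E=149, F=149
Pot levels (distinct totals of non-folded players): 12, 108, 149
Layer 1-12: 12 each from A, B, C, D, E, F = 12*6 = 72 chips; eligible A, B, C, D, E, F
Layer 13-108: 96 each from A, B, D, E, F = 96*5 = 480 chips; eligible A, B, D, E, F
Layer 109-149: 41 each from A, B, E, F = 41*4 = 164 chips; eligible A, B, E, F

Pot 1: 72 chips, eligible: A, B, C, D, E, F
Pot 2: 480 chips, eligible: A, B, D, E, F
Pot 3: 164 chips, eligible: A, B, E, F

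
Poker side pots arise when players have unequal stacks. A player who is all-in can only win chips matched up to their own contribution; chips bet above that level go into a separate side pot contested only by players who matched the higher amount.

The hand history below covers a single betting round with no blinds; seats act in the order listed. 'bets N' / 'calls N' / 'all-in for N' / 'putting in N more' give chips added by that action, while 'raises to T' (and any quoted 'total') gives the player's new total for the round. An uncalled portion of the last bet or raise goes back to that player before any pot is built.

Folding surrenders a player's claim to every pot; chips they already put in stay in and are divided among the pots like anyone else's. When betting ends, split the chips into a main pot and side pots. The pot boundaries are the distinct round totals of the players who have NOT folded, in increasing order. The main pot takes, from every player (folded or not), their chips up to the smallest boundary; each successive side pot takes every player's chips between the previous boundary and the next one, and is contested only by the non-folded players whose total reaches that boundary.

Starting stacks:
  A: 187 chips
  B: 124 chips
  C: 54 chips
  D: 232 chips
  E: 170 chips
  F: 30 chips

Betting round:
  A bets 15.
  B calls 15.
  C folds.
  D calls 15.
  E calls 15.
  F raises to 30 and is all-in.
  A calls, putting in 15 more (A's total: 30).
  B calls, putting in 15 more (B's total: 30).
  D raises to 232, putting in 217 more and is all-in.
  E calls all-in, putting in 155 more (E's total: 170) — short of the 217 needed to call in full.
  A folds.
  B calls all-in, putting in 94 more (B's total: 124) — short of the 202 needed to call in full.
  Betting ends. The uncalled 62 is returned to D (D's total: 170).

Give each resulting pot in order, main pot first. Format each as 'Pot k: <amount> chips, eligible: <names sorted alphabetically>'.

Pot 1: 150 chips, eligible: B, D, E, F
Pot 2: 282 chips, eligible: B, D, E
Pot 3: 92 chips, eligible: D, E

Derivation:
Contributions (after 62 returned to D): A=30, B=124, D=170, E=170, F=30
Folded: A, C
Pot levels (distinct totals of non-folded players): 30, 124, 170
Layer 1-30: 30 each from A, B, D, E, F = 30*5 = 150 chips; eligible B, D, E, F
Layer 31-124: 94 each from B, D, E = 94*3 = 282 chips; eligible B, D, E
Layer 125-170: 46 each from D, E = 46*2 = 92 chips; eligible D, E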